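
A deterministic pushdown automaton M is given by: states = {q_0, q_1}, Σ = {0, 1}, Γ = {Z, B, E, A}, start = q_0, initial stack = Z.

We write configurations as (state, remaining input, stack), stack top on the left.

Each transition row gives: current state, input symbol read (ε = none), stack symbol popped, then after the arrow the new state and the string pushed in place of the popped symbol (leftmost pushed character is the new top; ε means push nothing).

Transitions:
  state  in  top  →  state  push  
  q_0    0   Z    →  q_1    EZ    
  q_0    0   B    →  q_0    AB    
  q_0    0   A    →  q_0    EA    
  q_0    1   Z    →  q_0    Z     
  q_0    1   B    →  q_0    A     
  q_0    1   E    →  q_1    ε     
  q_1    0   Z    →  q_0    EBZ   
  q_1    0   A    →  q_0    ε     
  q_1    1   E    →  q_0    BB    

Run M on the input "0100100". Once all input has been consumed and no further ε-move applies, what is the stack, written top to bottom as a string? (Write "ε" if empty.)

(q_0, 0100100, Z)
  read 0, top Z: go to q_1, push EZ → (q_1, 100100, EZ)
  read 1, top E: go to q_0, push BB → (q_0, 00100, BBZ)
  read 0, top B: go to q_0, push AB → (q_0, 0100, ABBZ)
  read 0, top A: go to q_0, push EA → (q_0, 100, EABBZ)
  read 1, top E: go to q_1, push ε → (q_1, 00, ABBZ)
  read 0, top A: go to q_0, push ε → (q_0, 0, BBZ)
  read 0, top B: go to q_0, push AB → (q_0, ε, ABBZ)
All input consumed in state q_0 with stack ABBZ.

ABBZ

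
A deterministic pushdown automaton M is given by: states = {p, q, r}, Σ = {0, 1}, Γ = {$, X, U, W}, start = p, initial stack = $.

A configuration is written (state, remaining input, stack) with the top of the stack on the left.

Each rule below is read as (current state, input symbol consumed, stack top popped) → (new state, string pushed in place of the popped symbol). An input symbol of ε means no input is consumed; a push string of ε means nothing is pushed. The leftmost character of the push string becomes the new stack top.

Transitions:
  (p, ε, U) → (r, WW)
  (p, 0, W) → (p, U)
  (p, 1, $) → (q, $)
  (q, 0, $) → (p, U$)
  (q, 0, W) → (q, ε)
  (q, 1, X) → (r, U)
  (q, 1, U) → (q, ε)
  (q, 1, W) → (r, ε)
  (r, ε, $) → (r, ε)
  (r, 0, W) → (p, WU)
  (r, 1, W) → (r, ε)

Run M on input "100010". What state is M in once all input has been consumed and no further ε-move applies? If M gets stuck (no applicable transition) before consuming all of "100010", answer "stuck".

(p, 100010, $)
  read 1, top $: go to q, push $ → (q, 00010, $)
  read 0, top $: go to p, push U$ → (p, 0010, U$)
  ε-move, top U: go to r, push WW → (r, 0010, WW$)
  read 0, top W: go to p, push WU → (p, 010, WUW$)
  read 0, top W: go to p, push U → (p, 10, UUW$)
  ε-move, top U: go to r, push WW → (r, 10, WWUW$)
  read 1, top W: go to r, push ε → (r, 0, WUW$)
  read 0, top W: go to p, push WU → (p, ε, WUUW$)
All input consumed; M is in state p.

p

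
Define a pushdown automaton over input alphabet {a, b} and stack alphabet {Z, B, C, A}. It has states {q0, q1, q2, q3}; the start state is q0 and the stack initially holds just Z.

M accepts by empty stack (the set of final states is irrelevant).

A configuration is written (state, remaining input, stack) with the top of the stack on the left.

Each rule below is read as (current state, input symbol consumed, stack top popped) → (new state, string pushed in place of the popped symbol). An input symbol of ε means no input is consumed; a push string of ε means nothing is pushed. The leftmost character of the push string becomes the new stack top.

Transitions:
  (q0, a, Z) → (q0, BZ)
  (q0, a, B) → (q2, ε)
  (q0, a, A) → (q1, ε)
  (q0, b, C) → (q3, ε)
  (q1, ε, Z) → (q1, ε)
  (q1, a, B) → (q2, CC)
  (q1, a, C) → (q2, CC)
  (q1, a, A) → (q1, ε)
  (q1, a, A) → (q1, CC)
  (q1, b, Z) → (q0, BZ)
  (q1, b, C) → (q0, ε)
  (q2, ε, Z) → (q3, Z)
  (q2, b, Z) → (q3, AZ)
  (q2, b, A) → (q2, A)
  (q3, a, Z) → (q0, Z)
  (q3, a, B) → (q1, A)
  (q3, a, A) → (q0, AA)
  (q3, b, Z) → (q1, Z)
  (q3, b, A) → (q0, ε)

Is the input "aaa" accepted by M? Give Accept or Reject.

No computation consumes all input and empties the stack.

Reject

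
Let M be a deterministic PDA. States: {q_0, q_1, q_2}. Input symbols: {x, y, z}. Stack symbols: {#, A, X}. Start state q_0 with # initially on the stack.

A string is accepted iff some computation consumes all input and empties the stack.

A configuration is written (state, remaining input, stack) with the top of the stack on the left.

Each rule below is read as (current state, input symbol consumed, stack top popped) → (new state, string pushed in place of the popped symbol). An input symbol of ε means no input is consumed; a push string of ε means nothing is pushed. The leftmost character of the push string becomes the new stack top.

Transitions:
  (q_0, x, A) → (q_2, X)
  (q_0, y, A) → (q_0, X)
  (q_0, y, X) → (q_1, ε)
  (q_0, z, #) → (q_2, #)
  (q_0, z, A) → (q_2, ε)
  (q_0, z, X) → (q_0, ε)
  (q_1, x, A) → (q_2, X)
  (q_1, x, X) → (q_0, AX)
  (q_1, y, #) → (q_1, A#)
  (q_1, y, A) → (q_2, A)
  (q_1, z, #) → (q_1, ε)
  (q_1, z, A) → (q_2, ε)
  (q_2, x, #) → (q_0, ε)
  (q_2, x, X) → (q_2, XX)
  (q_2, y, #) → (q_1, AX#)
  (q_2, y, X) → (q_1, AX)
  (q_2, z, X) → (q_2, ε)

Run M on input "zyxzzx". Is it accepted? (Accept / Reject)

(q_0, zyxzzx, #) ⊢ (q_2, yxzzx, #) ⊢ (q_1, xzzx, AX#) ⊢ (q_2, zzx, XX#) ⊢ (q_2, zx, X#) ⊢ (q_2, x, #) ⊢ (q_0, ε, ε)
All input consumed and the stack is empty.

Accept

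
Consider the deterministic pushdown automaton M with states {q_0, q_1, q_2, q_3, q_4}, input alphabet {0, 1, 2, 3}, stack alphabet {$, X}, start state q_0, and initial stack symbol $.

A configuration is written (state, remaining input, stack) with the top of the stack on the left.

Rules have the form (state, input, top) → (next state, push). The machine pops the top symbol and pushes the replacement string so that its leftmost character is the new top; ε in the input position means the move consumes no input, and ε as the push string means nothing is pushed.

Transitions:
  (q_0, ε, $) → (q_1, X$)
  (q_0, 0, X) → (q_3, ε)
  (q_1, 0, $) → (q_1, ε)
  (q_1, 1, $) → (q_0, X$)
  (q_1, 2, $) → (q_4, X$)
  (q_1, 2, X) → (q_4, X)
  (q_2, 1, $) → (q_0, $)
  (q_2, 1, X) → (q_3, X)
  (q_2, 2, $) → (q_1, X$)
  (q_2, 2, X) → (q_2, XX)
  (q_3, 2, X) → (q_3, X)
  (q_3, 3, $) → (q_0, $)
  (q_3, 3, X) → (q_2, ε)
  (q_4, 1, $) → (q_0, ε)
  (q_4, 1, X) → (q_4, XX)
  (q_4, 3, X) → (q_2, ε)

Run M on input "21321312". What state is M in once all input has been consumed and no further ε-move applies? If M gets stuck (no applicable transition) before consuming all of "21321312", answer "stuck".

q_3

(q_0, 21321312, $)
  ε-move, top $: go to q_1, push X$ → (q_1, 21321312, X$)
  read 2, top X: go to q_4, push X → (q_4, 1321312, X$)
  read 1, top X: go to q_4, push XX → (q_4, 321312, XX$)
  read 3, top X: go to q_2, push ε → (q_2, 21312, X$)
  read 2, top X: go to q_2, push XX → (q_2, 1312, XX$)
  read 1, top X: go to q_3, push X → (q_3, 312, XX$)
  read 3, top X: go to q_2, push ε → (q_2, 12, X$)
  read 1, top X: go to q_3, push X → (q_3, 2, X$)
  read 2, top X: go to q_3, push X → (q_3, ε, X$)
All input consumed; M is in state q_3.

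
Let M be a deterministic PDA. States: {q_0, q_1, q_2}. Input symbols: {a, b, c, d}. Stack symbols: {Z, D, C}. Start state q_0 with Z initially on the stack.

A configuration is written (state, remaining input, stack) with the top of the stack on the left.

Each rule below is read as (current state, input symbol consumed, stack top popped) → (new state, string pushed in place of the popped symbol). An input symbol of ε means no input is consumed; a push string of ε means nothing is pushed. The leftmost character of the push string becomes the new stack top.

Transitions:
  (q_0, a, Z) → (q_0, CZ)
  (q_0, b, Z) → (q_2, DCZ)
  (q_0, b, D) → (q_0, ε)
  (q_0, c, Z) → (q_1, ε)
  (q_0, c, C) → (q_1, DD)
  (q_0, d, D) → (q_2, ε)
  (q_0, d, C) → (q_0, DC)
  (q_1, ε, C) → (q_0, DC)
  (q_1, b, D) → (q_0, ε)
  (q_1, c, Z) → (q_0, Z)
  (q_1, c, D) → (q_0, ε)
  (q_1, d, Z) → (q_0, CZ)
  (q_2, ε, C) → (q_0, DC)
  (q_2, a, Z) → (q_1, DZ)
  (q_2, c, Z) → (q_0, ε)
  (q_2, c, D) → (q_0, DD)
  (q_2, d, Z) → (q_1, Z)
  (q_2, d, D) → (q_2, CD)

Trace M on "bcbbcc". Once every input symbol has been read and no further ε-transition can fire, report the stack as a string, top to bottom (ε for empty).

DZ

(q_0, bcbbcc, Z)
  read b, top Z: go to q_2, push DCZ → (q_2, cbbcc, DCZ)
  read c, top D: go to q_0, push DD → (q_0, bbcc, DDCZ)
  read b, top D: go to q_0, push ε → (q_0, bcc, DCZ)
  read b, top D: go to q_0, push ε → (q_0, cc, CZ)
  read c, top C: go to q_1, push DD → (q_1, c, DDZ)
  read c, top D: go to q_0, push ε → (q_0, ε, DZ)
All input consumed in state q_0 with stack DZ.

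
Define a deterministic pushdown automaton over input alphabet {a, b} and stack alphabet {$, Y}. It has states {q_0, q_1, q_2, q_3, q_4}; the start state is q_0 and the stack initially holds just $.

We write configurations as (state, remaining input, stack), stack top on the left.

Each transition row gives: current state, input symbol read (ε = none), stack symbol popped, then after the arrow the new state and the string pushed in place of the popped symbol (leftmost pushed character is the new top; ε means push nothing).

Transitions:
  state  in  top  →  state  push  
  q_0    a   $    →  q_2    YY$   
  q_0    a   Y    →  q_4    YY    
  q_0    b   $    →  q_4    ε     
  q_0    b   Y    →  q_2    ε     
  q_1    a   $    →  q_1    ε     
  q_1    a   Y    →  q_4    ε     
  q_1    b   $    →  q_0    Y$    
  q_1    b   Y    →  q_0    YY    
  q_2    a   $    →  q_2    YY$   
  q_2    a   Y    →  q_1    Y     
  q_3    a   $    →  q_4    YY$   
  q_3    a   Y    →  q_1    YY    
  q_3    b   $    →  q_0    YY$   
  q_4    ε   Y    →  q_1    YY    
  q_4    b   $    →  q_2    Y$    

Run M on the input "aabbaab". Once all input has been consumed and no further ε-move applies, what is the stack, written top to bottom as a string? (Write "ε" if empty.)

(q_0, aabbaab, $)
  read a, top $: go to q_2, push YY$ → (q_2, abbaab, YY$)
  read a, top Y: go to q_1, push Y → (q_1, bbaab, YY$)
  read b, top Y: go to q_0, push YY → (q_0, baab, YYY$)
  read b, top Y: go to q_2, push ε → (q_2, aab, YY$)
  read a, top Y: go to q_1, push Y → (q_1, ab, YY$)
  read a, top Y: go to q_4, push ε → (q_4, b, Y$)
  ε-move, top Y: go to q_1, push YY → (q_1, b, YY$)
  read b, top Y: go to q_0, push YY → (q_0, ε, YYY$)
All input consumed in state q_0 with stack YYY$.

YYY$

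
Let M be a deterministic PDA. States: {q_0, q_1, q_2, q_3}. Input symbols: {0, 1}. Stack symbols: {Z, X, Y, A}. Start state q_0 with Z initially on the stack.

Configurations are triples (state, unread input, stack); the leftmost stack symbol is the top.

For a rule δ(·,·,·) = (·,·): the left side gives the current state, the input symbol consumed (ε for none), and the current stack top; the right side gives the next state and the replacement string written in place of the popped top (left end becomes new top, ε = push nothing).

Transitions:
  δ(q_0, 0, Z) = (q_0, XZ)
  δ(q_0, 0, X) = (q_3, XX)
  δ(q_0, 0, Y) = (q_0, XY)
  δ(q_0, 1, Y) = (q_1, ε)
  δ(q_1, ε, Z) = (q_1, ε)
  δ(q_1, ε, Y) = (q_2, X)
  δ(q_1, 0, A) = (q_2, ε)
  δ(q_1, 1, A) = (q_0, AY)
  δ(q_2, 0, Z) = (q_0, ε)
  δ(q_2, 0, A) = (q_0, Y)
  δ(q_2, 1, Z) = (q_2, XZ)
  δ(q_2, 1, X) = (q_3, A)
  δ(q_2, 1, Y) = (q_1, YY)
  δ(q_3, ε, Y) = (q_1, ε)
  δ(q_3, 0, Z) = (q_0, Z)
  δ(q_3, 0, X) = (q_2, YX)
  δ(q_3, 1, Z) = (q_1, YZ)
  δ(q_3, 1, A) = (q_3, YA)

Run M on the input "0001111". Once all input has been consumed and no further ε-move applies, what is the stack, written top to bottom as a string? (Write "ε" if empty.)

(q_0, 0001111, Z)
  read 0, top Z: go to q_0, push XZ → (q_0, 001111, XZ)
  read 0, top X: go to q_3, push XX → (q_3, 01111, XXZ)
  read 0, top X: go to q_2, push YX → (q_2, 1111, YXXZ)
  read 1, top Y: go to q_1, push YY → (q_1, 111, YYXXZ)
  ε-move, top Y: go to q_2, push X → (q_2, 111, XYXXZ)
  read 1, top X: go to q_3, push A → (q_3, 11, AYXXZ)
  read 1, top A: go to q_3, push YA → (q_3, 1, YAYXXZ)
  ε-move, top Y: go to q_1, push ε → (q_1, 1, AYXXZ)
  read 1, top A: go to q_0, push AY → (q_0, ε, AYYXXZ)
All input consumed in state q_0 with stack AYYXXZ.

AYYXXZ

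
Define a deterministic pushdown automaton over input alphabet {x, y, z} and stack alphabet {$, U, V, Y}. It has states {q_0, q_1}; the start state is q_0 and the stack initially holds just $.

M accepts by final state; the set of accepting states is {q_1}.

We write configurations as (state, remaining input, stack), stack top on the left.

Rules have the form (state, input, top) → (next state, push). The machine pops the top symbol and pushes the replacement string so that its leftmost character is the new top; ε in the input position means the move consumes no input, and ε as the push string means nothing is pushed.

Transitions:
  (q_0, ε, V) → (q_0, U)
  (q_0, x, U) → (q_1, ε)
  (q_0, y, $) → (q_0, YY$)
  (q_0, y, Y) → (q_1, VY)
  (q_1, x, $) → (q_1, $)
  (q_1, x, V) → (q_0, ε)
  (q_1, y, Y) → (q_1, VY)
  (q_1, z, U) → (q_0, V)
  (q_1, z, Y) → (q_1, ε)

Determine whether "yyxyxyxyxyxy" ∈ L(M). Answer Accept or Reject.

Accept

(q_0, yyxyxyxyxyxy, $)
  read y, top $: go to q_0, push YY$ → (q_0, yxyxyxyxyxy, YY$)
  read y, top Y: go to q_1, push VY → (q_1, xyxyxyxyxy, VYY$)
  read x, top V: go to q_0, push ε → (q_0, yxyxyxyxy, YY$)
  read y, top Y: go to q_1, push VY → (q_1, xyxyxyxy, VYY$)
  read x, top V: go to q_0, push ε → (q_0, yxyxyxy, YY$)
  read y, top Y: go to q_1, push VY → (q_1, xyxyxy, VYY$)
  read x, top V: go to q_0, push ε → (q_0, yxyxy, YY$)
  read y, top Y: go to q_1, push VY → (q_1, xyxy, VYY$)
  read x, top V: go to q_0, push ε → (q_0, yxy, YY$)
  read y, top Y: go to q_1, push VY → (q_1, xy, VYY$)
  read x, top V: go to q_0, push ε → (q_0, y, YY$)
  read y, top Y: go to q_1, push VY → (q_1, ε, VYY$)
All input consumed; state q_1 ∈ F.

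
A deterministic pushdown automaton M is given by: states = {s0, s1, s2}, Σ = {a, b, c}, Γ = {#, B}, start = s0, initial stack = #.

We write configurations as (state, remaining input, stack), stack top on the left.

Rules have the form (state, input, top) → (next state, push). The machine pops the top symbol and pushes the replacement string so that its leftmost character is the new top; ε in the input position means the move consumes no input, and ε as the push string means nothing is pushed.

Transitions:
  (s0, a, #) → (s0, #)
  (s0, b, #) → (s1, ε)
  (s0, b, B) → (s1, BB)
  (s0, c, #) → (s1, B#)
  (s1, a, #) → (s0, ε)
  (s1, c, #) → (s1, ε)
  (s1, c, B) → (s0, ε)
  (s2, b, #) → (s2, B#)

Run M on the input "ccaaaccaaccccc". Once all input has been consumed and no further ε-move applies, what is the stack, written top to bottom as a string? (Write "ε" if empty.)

B#

(s0, ccaaaccaaccccc, #)
  read c, top #: go to s1, push B# → (s1, caaaccaaccccc, B#)
  read c, top B: go to s0, push ε → (s0, aaaccaaccccc, #)
  read a, top #: go to s0, push # → (s0, aaccaaccccc, #)
  read a, top #: go to s0, push # → (s0, accaaccccc, #)
  read a, top #: go to s0, push # → (s0, ccaaccccc, #)
  read c, top #: go to s1, push B# → (s1, caaccccc, B#)
  read c, top B: go to s0, push ε → (s0, aaccccc, #)
  read a, top #: go to s0, push # → (s0, accccc, #)
  read a, top #: go to s0, push # → (s0, ccccc, #)
  read c, top #: go to s1, push B# → (s1, cccc, B#)
  read c, top B: go to s0, push ε → (s0, ccc, #)
  read c, top #: go to s1, push B# → (s1, cc, B#)
  read c, top B: go to s0, push ε → (s0, c, #)
  read c, top #: go to s1, push B# → (s1, ε, B#)
All input consumed in state s1 with stack B#.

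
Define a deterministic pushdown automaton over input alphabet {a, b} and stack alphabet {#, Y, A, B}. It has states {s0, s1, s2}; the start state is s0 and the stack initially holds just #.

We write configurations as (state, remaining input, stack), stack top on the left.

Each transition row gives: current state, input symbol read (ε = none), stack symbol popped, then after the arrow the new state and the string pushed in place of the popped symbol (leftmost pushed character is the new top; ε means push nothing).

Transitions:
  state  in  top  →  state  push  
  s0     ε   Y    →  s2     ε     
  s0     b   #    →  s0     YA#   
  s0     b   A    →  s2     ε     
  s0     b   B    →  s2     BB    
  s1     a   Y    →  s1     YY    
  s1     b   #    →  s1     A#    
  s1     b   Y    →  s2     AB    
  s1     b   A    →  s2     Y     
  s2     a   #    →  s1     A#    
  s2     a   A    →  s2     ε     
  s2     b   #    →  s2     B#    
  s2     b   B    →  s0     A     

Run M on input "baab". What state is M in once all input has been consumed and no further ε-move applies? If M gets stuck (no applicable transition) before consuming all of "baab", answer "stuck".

(s0, baab, #)
  read b, top #: go to s0, push YA# → (s0, aab, YA#)
  ε-move, top Y: go to s2, push ε → (s2, aab, A#)
  read a, top A: go to s2, push ε → (s2, ab, #)
  read a, top #: go to s1, push A# → (s1, b, A#)
  read b, top A: go to s2, push Y → (s2, ε, Y#)
All input consumed; M is in state s2.

s2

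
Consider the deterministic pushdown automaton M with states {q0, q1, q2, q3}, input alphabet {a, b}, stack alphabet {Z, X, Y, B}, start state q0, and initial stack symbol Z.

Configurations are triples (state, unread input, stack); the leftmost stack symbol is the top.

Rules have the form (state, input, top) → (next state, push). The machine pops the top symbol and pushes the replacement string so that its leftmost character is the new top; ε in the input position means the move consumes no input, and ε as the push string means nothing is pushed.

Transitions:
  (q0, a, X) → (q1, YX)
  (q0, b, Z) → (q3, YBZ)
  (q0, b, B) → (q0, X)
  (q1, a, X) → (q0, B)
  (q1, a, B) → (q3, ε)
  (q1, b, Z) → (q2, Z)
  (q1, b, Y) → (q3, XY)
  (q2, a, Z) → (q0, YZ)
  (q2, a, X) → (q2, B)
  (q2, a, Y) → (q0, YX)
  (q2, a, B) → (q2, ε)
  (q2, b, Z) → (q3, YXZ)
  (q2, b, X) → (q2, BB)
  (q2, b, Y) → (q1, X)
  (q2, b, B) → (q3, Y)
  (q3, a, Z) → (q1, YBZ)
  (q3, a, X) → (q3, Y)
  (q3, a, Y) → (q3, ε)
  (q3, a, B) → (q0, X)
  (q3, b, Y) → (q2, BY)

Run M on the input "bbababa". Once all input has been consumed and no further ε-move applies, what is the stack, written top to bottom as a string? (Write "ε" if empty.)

(q0, bbababa, Z) ⊢ (q3, bababa, YBZ) ⊢ (q2, ababa, BYBZ) ⊢ (q2, baba, YBZ) ⊢ (q1, aba, XBZ) ⊢ (q0, ba, BBZ) ⊢ (q0, a, XBZ) ⊢ (q1, ε, YXBZ)
All input consumed in state q1 with stack YXBZ.

YXBZ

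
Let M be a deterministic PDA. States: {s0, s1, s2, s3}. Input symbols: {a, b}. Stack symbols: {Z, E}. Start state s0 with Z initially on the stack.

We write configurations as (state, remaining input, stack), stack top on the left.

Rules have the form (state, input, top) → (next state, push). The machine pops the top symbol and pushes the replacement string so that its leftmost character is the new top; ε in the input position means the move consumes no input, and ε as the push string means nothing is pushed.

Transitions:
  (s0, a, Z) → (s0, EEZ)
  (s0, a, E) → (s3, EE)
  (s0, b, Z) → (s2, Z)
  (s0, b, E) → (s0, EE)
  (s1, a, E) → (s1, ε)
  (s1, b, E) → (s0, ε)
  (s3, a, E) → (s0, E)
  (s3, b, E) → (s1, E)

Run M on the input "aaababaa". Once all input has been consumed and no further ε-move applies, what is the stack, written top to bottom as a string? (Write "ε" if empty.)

(s0, aaababaa, Z)
  read a, top Z: go to s0, push EEZ → (s0, aababaa, EEZ)
  read a, top E: go to s3, push EE → (s3, ababaa, EEEZ)
  read a, top E: go to s0, push E → (s0, babaa, EEEZ)
  read b, top E: go to s0, push EE → (s0, abaa, EEEEZ)
  read a, top E: go to s3, push EE → (s3, baa, EEEEEZ)
  read b, top E: go to s1, push E → (s1, aa, EEEEEZ)
  read a, top E: go to s1, push ε → (s1, a, EEEEZ)
  read a, top E: go to s1, push ε → (s1, ε, EEEZ)
All input consumed in state s1 with stack EEEZ.

EEEZ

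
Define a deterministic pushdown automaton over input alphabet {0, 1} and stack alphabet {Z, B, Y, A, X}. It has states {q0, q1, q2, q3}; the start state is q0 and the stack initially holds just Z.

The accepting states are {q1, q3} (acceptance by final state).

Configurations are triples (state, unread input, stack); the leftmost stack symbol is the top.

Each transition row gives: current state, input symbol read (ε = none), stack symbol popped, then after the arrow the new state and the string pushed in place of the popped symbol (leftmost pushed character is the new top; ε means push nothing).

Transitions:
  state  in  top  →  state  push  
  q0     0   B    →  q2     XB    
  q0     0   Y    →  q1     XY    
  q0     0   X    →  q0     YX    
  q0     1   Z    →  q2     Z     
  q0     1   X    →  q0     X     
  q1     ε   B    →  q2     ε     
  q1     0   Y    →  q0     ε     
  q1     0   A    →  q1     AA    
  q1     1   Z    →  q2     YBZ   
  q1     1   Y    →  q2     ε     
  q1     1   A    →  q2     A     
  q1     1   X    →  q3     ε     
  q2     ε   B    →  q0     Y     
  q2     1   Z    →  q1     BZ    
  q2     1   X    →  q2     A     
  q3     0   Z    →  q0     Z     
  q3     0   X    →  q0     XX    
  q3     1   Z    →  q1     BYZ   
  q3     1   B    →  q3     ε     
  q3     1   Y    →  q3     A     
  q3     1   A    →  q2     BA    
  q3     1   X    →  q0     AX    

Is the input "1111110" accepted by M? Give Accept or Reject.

(q0, 1111110, Z)
  read 1, top Z: go to q2, push Z → (q2, 111110, Z)
  read 1, top Z: go to q1, push BZ → (q1, 11110, BZ)
  ε-move, top B: go to q2, push ε → (q2, 11110, Z)
  read 1, top Z: go to q1, push BZ → (q1, 1110, BZ)
  ε-move, top B: go to q2, push ε → (q2, 1110, Z)
  read 1, top Z: go to q1, push BZ → (q1, 110, BZ)
  ε-move, top B: go to q2, push ε → (q2, 110, Z)
  read 1, top Z: go to q1, push BZ → (q1, 10, BZ)
  ε-move, top B: go to q2, push ε → (q2, 10, Z)
  read 1, top Z: go to q1, push BZ → (q1, 0, BZ)
  ε-move, top B: go to q2, push ε → (q2, 0, Z)
No transition applies at (q2, 0, Z); input not fully consumed.

Reject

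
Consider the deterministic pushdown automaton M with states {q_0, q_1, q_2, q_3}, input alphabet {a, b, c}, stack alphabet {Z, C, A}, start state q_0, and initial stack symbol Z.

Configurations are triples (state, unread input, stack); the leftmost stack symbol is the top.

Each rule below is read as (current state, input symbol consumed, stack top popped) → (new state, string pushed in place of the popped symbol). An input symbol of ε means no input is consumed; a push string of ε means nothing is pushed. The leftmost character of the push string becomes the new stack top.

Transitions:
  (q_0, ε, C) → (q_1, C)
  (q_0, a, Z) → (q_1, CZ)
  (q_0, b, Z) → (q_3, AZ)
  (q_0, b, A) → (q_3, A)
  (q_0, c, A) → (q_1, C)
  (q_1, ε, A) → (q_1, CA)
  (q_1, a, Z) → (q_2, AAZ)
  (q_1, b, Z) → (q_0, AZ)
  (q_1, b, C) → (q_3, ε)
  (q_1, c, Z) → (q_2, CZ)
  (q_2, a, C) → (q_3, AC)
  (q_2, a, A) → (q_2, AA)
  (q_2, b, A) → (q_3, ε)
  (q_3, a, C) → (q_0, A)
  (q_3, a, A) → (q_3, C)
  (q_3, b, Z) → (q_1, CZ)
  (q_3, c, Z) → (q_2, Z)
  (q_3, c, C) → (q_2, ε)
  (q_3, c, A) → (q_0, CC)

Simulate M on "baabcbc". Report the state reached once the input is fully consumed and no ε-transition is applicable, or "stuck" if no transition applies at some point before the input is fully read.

(q_0, baabcbc, Z)
  read b, top Z: go to q_3, push AZ → (q_3, aabcbc, AZ)
  read a, top A: go to q_3, push C → (q_3, abcbc, CZ)
  read a, top C: go to q_0, push A → (q_0, bcbc, AZ)
  read b, top A: go to q_3, push A → (q_3, cbc, AZ)
  read c, top A: go to q_0, push CC → (q_0, bc, CCZ)
  ε-move, top C: go to q_1, push C → (q_1, bc, CCZ)
  read b, top C: go to q_3, push ε → (q_3, c, CZ)
  read c, top C: go to q_2, push ε → (q_2, ε, Z)
All input consumed; M is in state q_2.

q_2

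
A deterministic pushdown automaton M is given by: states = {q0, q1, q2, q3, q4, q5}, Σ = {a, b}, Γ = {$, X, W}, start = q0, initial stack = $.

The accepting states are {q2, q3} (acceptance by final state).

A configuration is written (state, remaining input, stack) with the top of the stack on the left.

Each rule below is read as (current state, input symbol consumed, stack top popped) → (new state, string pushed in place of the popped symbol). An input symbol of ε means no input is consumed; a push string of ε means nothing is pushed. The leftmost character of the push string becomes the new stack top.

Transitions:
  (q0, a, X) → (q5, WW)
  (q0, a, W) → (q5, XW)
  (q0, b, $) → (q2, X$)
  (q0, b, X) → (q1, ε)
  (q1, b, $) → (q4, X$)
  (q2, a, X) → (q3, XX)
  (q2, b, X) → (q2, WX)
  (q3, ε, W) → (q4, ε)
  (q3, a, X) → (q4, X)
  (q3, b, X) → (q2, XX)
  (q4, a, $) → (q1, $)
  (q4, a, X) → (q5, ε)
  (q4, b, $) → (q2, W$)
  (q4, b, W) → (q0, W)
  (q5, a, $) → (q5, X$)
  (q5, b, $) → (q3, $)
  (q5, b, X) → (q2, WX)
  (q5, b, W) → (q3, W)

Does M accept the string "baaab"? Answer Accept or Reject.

Accept

(q0, baaab, $)
  read b, top $: go to q2, push X$ → (q2, aaab, X$)
  read a, top X: go to q3, push XX → (q3, aab, XX$)
  read a, top X: go to q4, push X → (q4, ab, XX$)
  read a, top X: go to q5, push ε → (q5, b, X$)
  read b, top X: go to q2, push WX → (q2, ε, WX$)
All input consumed; state q2 ∈ F.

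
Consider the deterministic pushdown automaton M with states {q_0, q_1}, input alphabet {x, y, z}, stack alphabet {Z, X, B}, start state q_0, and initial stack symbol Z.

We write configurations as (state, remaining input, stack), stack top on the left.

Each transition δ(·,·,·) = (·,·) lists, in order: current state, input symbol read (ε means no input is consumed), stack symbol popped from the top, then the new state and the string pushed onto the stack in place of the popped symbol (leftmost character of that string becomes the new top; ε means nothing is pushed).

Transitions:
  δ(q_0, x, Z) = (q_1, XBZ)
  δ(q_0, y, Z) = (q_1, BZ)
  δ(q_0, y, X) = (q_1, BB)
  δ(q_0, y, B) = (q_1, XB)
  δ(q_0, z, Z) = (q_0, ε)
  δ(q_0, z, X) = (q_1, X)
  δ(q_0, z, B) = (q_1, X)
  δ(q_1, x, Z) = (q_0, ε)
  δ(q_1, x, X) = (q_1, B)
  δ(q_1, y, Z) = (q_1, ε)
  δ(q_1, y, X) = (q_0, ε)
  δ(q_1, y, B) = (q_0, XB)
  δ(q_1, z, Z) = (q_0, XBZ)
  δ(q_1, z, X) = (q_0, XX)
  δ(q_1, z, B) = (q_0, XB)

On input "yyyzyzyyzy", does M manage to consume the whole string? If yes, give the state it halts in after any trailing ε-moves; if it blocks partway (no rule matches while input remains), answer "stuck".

q_0

(q_0, yyyzyzyyzy, Z) ⊢ (q_1, yyzyzyyzy, BZ) ⊢ (q_0, yzyzyyzy, XBZ) ⊢ (q_1, zyzyyzy, BBBZ) ⊢ (q_0, yzyyzy, XBBBZ) ⊢ (q_1, zyyzy, BBBBBZ) ⊢ (q_0, yyzy, XBBBBBZ) ⊢ (q_1, yzy, BBBBBBBZ) ⊢ (q_0, zy, XBBBBBBBZ) ⊢ (q_1, y, XBBBBBBBZ) ⊢ (q_0, ε, BBBBBBBZ)
All input consumed; M is in state q_0.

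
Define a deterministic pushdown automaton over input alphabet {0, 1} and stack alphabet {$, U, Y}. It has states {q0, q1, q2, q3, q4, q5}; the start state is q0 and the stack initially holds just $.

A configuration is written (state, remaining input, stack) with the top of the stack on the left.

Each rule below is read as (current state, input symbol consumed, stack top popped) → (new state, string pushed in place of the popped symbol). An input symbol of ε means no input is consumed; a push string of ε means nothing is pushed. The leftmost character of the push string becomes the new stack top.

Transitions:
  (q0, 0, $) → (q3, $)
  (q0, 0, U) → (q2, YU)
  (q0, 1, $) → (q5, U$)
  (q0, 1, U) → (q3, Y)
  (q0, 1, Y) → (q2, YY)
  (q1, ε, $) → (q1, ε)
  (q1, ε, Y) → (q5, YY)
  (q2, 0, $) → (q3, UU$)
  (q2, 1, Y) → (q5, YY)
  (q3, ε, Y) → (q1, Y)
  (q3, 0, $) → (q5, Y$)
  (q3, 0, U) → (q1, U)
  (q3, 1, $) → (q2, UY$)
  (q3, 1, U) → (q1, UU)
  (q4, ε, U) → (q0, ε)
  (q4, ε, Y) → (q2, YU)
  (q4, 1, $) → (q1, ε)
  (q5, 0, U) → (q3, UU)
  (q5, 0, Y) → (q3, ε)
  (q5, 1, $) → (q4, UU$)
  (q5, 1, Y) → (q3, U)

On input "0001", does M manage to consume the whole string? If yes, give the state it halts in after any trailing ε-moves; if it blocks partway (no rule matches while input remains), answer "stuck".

q2

(q0, 0001, $)
  read 0, top $: go to q3, push $ → (q3, 001, $)
  read 0, top $: go to q5, push Y$ → (q5, 01, Y$)
  read 0, top Y: go to q3, push ε → (q3, 1, $)
  read 1, top $: go to q2, push UY$ → (q2, ε, UY$)
All input consumed; M is in state q2.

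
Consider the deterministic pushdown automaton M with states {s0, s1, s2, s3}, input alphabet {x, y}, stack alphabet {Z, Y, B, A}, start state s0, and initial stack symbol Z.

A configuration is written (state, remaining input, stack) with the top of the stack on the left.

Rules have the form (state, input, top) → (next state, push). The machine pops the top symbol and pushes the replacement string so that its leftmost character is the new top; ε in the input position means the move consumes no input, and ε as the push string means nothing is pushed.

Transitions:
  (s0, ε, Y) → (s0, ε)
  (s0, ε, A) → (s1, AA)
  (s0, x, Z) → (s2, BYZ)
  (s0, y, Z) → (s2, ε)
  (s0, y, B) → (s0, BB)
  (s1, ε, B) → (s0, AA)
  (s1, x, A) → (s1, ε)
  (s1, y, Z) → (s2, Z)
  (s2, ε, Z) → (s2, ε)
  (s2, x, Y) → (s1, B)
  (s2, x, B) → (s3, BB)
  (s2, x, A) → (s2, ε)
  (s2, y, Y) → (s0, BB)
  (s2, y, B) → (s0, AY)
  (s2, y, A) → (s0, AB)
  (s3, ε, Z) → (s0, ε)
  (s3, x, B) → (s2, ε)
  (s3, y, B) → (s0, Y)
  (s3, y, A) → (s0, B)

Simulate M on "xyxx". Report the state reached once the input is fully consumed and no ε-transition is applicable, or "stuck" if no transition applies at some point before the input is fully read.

s1

(s0, xyxx, Z)
  read x, top Z: go to s2, push BYZ → (s2, yxx, BYZ)
  read y, top B: go to s0, push AY → (s0, xx, AYYZ)
  ε-move, top A: go to s1, push AA → (s1, xx, AAYYZ)
  read x, top A: go to s1, push ε → (s1, x, AYYZ)
  read x, top A: go to s1, push ε → (s1, ε, YYZ)
All input consumed; M is in state s1.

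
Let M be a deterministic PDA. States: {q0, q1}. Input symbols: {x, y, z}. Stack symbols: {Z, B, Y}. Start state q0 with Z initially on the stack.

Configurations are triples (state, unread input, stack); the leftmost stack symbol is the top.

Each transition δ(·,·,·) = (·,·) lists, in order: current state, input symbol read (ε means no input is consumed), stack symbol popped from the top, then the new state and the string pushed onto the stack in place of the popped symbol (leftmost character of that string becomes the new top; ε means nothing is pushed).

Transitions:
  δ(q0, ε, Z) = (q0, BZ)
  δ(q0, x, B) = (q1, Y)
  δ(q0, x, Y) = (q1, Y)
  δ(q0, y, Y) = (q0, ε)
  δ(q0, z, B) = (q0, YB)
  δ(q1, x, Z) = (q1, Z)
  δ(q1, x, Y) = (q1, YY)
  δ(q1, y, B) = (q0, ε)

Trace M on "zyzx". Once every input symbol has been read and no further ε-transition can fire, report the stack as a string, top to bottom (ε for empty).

YBZ

(q0, zyzx, Z)
  ε-move, top Z: go to q0, push BZ → (q0, zyzx, BZ)
  read z, top B: go to q0, push YB → (q0, yzx, YBZ)
  read y, top Y: go to q0, push ε → (q0, zx, BZ)
  read z, top B: go to q0, push YB → (q0, x, YBZ)
  read x, top Y: go to q1, push Y → (q1, ε, YBZ)
All input consumed in state q1 with stack YBZ.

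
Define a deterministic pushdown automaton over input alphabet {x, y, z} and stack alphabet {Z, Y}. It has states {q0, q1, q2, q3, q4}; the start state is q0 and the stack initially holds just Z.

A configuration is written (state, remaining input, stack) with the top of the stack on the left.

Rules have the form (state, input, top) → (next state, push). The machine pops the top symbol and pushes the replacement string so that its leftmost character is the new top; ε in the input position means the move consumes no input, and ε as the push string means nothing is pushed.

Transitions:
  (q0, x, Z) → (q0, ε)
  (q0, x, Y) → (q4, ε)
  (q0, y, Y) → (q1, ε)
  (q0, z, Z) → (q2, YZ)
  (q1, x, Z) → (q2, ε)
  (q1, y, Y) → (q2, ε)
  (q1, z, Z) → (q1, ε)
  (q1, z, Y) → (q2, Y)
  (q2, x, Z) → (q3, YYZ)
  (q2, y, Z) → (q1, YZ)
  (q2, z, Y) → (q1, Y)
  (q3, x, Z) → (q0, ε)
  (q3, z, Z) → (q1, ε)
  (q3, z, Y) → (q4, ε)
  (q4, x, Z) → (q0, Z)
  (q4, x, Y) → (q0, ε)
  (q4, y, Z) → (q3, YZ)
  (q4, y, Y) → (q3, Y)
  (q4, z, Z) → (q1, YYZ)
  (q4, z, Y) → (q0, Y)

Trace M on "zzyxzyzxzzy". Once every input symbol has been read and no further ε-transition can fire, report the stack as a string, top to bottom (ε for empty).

Z

(q0, zzyxzyzxzzy, Z)
  read z, top Z: go to q2, push YZ → (q2, zyxzyzxzzy, YZ)
  read z, top Y: go to q1, push Y → (q1, yxzyzxzzy, YZ)
  read y, top Y: go to q2, push ε → (q2, xzyzxzzy, Z)
  read x, top Z: go to q3, push YYZ → (q3, zyzxzzy, YYZ)
  read z, top Y: go to q4, push ε → (q4, yzxzzy, YZ)
  read y, top Y: go to q3, push Y → (q3, zxzzy, YZ)
  read z, top Y: go to q4, push ε → (q4, xzzy, Z)
  read x, top Z: go to q0, push Z → (q0, zzy, Z)
  read z, top Z: go to q2, push YZ → (q2, zy, YZ)
  read z, top Y: go to q1, push Y → (q1, y, YZ)
  read y, top Y: go to q2, push ε → (q2, ε, Z)
All input consumed in state q2 with stack Z.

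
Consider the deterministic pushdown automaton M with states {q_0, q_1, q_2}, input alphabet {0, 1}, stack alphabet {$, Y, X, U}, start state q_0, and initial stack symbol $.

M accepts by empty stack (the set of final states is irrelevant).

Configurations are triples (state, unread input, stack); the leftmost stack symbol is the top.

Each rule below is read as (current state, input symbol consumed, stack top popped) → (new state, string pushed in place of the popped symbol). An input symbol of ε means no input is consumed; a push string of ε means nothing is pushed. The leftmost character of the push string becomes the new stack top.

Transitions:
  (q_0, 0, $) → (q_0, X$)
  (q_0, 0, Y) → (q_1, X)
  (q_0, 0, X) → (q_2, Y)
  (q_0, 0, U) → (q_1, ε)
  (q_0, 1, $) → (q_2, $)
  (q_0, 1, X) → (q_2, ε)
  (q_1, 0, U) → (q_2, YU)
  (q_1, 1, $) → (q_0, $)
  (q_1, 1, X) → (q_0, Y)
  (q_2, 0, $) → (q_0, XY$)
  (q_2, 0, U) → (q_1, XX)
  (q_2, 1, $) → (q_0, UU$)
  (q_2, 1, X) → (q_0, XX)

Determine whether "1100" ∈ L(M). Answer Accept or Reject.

(q_0, 1100, $)
  read 1, top $: go to q_2, push $ → (q_2, 100, $)
  read 1, top $: go to q_0, push UU$ → (q_0, 00, UU$)
  read 0, top U: go to q_1, push ε → (q_1, 0, U$)
  read 0, top U: go to q_2, push YU → (q_2, ε, YU$)
All input consumed; stack is YU$, not empty, and no further ε-move applies.

Reject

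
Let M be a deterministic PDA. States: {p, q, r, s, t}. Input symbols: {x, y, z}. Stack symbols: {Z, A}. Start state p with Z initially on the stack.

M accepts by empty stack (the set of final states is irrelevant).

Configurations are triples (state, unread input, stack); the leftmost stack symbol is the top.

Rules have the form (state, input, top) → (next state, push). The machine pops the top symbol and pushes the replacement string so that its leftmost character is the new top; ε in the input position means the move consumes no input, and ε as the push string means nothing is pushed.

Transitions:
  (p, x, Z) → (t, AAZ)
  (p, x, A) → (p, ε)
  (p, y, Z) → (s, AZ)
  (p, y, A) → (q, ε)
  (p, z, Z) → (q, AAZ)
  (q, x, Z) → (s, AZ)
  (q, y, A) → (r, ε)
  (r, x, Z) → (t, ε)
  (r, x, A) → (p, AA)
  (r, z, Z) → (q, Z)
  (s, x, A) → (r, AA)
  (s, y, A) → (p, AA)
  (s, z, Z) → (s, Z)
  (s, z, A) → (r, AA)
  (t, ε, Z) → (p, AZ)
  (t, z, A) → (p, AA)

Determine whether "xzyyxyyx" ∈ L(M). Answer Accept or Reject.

Accept

(p, xzyyxyyx, Z) ⊢ (t, zyyxyyx, AAZ) ⊢ (p, yyxyyx, AAAZ) ⊢ (q, yxyyx, AAZ) ⊢ (r, xyyx, AZ) ⊢ (p, yyx, AAZ) ⊢ (q, yx, AZ) ⊢ (r, x, Z) ⊢ (t, ε, ε)
All input consumed and the stack is empty.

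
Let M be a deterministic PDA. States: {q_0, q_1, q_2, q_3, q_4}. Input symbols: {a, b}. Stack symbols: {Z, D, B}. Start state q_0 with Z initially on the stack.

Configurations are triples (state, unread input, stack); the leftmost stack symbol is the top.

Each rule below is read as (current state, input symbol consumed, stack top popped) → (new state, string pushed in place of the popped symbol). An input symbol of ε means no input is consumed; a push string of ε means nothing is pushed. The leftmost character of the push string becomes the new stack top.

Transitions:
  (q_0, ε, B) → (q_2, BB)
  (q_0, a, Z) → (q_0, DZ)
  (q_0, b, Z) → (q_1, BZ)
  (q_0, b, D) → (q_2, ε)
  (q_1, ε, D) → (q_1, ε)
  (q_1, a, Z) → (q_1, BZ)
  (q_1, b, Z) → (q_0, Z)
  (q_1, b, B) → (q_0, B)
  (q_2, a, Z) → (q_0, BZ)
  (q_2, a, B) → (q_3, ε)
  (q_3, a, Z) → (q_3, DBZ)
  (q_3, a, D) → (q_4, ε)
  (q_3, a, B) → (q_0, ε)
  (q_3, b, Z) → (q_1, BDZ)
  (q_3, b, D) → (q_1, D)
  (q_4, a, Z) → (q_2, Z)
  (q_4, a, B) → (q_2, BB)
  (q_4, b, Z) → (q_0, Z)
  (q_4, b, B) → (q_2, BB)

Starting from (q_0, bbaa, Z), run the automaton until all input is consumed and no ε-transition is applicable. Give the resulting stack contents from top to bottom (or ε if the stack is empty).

(q_0, bbaa, Z) ⊢ (q_1, baa, BZ) ⊢ (q_0, aa, BZ) ⊢ (q_2, aa, BBZ) ⊢ (q_3, a, BZ) ⊢ (q_0, ε, Z)
All input consumed in state q_0 with stack Z.

Z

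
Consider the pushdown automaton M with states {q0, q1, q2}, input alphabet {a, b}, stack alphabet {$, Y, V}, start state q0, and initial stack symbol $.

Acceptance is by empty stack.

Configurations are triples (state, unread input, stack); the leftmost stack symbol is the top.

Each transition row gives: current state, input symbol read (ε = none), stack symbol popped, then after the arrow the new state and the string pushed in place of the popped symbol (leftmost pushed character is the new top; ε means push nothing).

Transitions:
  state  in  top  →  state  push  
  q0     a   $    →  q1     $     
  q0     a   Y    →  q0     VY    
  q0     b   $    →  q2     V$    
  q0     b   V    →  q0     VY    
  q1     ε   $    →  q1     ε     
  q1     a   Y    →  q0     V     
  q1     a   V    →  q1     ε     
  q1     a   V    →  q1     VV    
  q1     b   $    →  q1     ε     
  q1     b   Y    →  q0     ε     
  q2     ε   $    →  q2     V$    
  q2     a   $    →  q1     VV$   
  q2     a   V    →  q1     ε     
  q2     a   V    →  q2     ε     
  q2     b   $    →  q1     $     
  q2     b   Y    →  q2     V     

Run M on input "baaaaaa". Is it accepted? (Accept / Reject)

Accept

One accepting computation: (q0, baaaaaa, $) ⊢ (q2, aaaaaa, V$) ⊢ (q2, aaaaa, $) ⊢ (q1, aaaa, VV$) ⊢ (q1, aaa, V$) ⊢ (q1, aa, VV$) ⊢ (q1, a, V$) ⊢ (q1, ε, $) ⊢ (q1, ε, ε)
All input consumed and the stack is empty.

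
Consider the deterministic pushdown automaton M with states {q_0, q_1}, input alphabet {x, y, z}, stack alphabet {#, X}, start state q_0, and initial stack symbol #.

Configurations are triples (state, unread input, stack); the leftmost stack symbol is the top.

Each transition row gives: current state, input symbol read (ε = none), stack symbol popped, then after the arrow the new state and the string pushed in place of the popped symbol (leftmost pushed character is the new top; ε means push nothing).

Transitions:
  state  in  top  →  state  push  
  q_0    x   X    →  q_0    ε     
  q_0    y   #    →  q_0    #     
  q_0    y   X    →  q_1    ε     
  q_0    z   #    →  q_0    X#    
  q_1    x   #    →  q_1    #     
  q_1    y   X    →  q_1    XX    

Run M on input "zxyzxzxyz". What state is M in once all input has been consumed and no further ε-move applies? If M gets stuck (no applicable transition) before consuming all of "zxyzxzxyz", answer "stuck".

(q_0, zxyzxzxyz, #) ⊢ (q_0, xyzxzxyz, X#) ⊢ (q_0, yzxzxyz, #) ⊢ (q_0, zxzxyz, #) ⊢ (q_0, xzxyz, X#) ⊢ (q_0, zxyz, #) ⊢ (q_0, xyz, X#) ⊢ (q_0, yz, #) ⊢ (q_0, z, #) ⊢ (q_0, ε, X#)
All input consumed; M is in state q_0.

q_0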